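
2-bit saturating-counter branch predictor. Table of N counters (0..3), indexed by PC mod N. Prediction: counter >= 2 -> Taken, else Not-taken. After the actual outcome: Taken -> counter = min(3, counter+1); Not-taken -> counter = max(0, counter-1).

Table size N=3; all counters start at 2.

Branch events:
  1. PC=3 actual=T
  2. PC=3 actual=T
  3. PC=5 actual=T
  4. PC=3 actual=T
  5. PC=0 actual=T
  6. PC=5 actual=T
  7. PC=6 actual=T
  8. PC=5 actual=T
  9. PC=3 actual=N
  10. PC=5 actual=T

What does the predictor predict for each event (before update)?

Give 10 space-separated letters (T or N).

Ev 1: PC=3 idx=0 pred=T actual=T -> ctr[0]=3
Ev 2: PC=3 idx=0 pred=T actual=T -> ctr[0]=3
Ev 3: PC=5 idx=2 pred=T actual=T -> ctr[2]=3
Ev 4: PC=3 idx=0 pred=T actual=T -> ctr[0]=3
Ev 5: PC=0 idx=0 pred=T actual=T -> ctr[0]=3
Ev 6: PC=5 idx=2 pred=T actual=T -> ctr[2]=3
Ev 7: PC=6 idx=0 pred=T actual=T -> ctr[0]=3
Ev 8: PC=5 idx=2 pred=T actual=T -> ctr[2]=3
Ev 9: PC=3 idx=0 pred=T actual=N -> ctr[0]=2
Ev 10: PC=5 idx=2 pred=T actual=T -> ctr[2]=3

Answer: T T T T T T T T T T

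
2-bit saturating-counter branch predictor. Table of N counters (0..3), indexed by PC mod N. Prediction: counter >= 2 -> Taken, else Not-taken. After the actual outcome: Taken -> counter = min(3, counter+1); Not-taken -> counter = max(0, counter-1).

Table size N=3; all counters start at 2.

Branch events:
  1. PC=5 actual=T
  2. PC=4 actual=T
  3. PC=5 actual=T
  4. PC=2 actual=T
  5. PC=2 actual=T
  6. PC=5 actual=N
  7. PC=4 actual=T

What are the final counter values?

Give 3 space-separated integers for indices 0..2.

Answer: 2 3 2

Derivation:
Ev 1: PC=5 idx=2 pred=T actual=T -> ctr[2]=3
Ev 2: PC=4 idx=1 pred=T actual=T -> ctr[1]=3
Ev 3: PC=5 idx=2 pred=T actual=T -> ctr[2]=3
Ev 4: PC=2 idx=2 pred=T actual=T -> ctr[2]=3
Ev 5: PC=2 idx=2 pred=T actual=T -> ctr[2]=3
Ev 6: PC=5 idx=2 pred=T actual=N -> ctr[2]=2
Ev 7: PC=4 idx=1 pred=T actual=T -> ctr[1]=3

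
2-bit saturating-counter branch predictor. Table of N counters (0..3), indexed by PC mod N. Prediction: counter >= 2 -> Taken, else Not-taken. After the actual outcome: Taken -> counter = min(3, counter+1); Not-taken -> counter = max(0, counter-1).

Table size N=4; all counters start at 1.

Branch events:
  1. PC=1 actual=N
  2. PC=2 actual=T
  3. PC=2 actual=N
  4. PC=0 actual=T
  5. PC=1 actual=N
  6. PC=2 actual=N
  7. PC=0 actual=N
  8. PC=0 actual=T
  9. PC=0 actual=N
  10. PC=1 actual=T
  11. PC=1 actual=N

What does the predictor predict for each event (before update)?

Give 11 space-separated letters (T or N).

Answer: N N T N N N T N T N N

Derivation:
Ev 1: PC=1 idx=1 pred=N actual=N -> ctr[1]=0
Ev 2: PC=2 idx=2 pred=N actual=T -> ctr[2]=2
Ev 3: PC=2 idx=2 pred=T actual=N -> ctr[2]=1
Ev 4: PC=0 idx=0 pred=N actual=T -> ctr[0]=2
Ev 5: PC=1 idx=1 pred=N actual=N -> ctr[1]=0
Ev 6: PC=2 idx=2 pred=N actual=N -> ctr[2]=0
Ev 7: PC=0 idx=0 pred=T actual=N -> ctr[0]=1
Ev 8: PC=0 idx=0 pred=N actual=T -> ctr[0]=2
Ev 9: PC=0 idx=0 pred=T actual=N -> ctr[0]=1
Ev 10: PC=1 idx=1 pred=N actual=T -> ctr[1]=1
Ev 11: PC=1 idx=1 pred=N actual=N -> ctr[1]=0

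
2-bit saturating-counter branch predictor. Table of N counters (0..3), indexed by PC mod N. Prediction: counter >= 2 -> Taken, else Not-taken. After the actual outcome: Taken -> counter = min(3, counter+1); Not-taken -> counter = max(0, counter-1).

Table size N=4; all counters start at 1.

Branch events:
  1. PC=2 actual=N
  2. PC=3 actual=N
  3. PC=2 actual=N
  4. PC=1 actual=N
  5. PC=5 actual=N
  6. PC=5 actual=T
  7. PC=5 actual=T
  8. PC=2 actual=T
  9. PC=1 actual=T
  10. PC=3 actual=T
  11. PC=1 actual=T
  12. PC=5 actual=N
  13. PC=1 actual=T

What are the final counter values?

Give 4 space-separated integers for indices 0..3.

Ev 1: PC=2 idx=2 pred=N actual=N -> ctr[2]=0
Ev 2: PC=3 idx=3 pred=N actual=N -> ctr[3]=0
Ev 3: PC=2 idx=2 pred=N actual=N -> ctr[2]=0
Ev 4: PC=1 idx=1 pred=N actual=N -> ctr[1]=0
Ev 5: PC=5 idx=1 pred=N actual=N -> ctr[1]=0
Ev 6: PC=5 idx=1 pred=N actual=T -> ctr[1]=1
Ev 7: PC=5 idx=1 pred=N actual=T -> ctr[1]=2
Ev 8: PC=2 idx=2 pred=N actual=T -> ctr[2]=1
Ev 9: PC=1 idx=1 pred=T actual=T -> ctr[1]=3
Ev 10: PC=3 idx=3 pred=N actual=T -> ctr[3]=1
Ev 11: PC=1 idx=1 pred=T actual=T -> ctr[1]=3
Ev 12: PC=5 idx=1 pred=T actual=N -> ctr[1]=2
Ev 13: PC=1 idx=1 pred=T actual=T -> ctr[1]=3

Answer: 1 3 1 1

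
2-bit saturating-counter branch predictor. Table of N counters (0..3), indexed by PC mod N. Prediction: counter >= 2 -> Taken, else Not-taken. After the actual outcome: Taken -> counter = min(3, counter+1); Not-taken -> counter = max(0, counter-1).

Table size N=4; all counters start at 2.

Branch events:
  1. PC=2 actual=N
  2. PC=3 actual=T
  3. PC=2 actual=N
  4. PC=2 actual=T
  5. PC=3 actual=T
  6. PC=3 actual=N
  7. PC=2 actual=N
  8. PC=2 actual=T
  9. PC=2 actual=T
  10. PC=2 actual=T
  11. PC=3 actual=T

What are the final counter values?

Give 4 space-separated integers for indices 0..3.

Ev 1: PC=2 idx=2 pred=T actual=N -> ctr[2]=1
Ev 2: PC=3 idx=3 pred=T actual=T -> ctr[3]=3
Ev 3: PC=2 idx=2 pred=N actual=N -> ctr[2]=0
Ev 4: PC=2 idx=2 pred=N actual=T -> ctr[2]=1
Ev 5: PC=3 idx=3 pred=T actual=T -> ctr[3]=3
Ev 6: PC=3 idx=3 pred=T actual=N -> ctr[3]=2
Ev 7: PC=2 idx=2 pred=N actual=N -> ctr[2]=0
Ev 8: PC=2 idx=2 pred=N actual=T -> ctr[2]=1
Ev 9: PC=2 idx=2 pred=N actual=T -> ctr[2]=2
Ev 10: PC=2 idx=2 pred=T actual=T -> ctr[2]=3
Ev 11: PC=3 idx=3 pred=T actual=T -> ctr[3]=3

Answer: 2 2 3 3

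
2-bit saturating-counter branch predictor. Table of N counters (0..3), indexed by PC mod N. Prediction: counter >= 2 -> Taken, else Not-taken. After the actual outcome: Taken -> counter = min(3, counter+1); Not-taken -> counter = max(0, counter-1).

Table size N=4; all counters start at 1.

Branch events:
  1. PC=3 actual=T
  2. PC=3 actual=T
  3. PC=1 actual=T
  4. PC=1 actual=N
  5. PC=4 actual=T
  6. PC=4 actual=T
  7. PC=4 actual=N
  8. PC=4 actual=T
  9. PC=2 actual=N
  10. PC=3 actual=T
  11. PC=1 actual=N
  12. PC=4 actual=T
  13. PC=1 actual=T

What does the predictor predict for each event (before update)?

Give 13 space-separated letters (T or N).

Answer: N T N T N T T T N T N T N

Derivation:
Ev 1: PC=3 idx=3 pred=N actual=T -> ctr[3]=2
Ev 2: PC=3 idx=3 pred=T actual=T -> ctr[3]=3
Ev 3: PC=1 idx=1 pred=N actual=T -> ctr[1]=2
Ev 4: PC=1 idx=1 pred=T actual=N -> ctr[1]=1
Ev 5: PC=4 idx=0 pred=N actual=T -> ctr[0]=2
Ev 6: PC=4 idx=0 pred=T actual=T -> ctr[0]=3
Ev 7: PC=4 idx=0 pred=T actual=N -> ctr[0]=2
Ev 8: PC=4 idx=0 pred=T actual=T -> ctr[0]=3
Ev 9: PC=2 idx=2 pred=N actual=N -> ctr[2]=0
Ev 10: PC=3 idx=3 pred=T actual=T -> ctr[3]=3
Ev 11: PC=1 idx=1 pred=N actual=N -> ctr[1]=0
Ev 12: PC=4 idx=0 pred=T actual=T -> ctr[0]=3
Ev 13: PC=1 idx=1 pred=N actual=T -> ctr[1]=1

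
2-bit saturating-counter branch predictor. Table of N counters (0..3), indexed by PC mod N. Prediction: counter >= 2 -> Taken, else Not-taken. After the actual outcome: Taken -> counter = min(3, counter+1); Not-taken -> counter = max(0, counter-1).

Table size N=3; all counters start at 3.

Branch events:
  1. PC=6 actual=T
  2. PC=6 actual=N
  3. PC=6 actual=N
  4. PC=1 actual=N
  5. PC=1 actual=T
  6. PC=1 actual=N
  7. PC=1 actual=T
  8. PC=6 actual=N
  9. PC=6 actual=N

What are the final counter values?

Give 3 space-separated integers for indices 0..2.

Answer: 0 3 3

Derivation:
Ev 1: PC=6 idx=0 pred=T actual=T -> ctr[0]=3
Ev 2: PC=6 idx=0 pred=T actual=N -> ctr[0]=2
Ev 3: PC=6 idx=0 pred=T actual=N -> ctr[0]=1
Ev 4: PC=1 idx=1 pred=T actual=N -> ctr[1]=2
Ev 5: PC=1 idx=1 pred=T actual=T -> ctr[1]=3
Ev 6: PC=1 idx=1 pred=T actual=N -> ctr[1]=2
Ev 7: PC=1 idx=1 pred=T actual=T -> ctr[1]=3
Ev 8: PC=6 idx=0 pred=N actual=N -> ctr[0]=0
Ev 9: PC=6 idx=0 pred=N actual=N -> ctr[0]=0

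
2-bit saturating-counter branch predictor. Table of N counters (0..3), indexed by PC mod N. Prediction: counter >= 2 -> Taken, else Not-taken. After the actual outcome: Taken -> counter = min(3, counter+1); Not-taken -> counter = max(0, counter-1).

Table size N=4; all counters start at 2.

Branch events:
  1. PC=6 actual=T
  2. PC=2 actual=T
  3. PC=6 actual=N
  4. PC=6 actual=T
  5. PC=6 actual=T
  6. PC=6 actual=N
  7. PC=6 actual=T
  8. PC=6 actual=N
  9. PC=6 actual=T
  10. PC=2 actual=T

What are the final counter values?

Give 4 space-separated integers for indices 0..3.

Answer: 2 2 3 2

Derivation:
Ev 1: PC=6 idx=2 pred=T actual=T -> ctr[2]=3
Ev 2: PC=2 idx=2 pred=T actual=T -> ctr[2]=3
Ev 3: PC=6 idx=2 pred=T actual=N -> ctr[2]=2
Ev 4: PC=6 idx=2 pred=T actual=T -> ctr[2]=3
Ev 5: PC=6 idx=2 pred=T actual=T -> ctr[2]=3
Ev 6: PC=6 idx=2 pred=T actual=N -> ctr[2]=2
Ev 7: PC=6 idx=2 pred=T actual=T -> ctr[2]=3
Ev 8: PC=6 idx=2 pred=T actual=N -> ctr[2]=2
Ev 9: PC=6 idx=2 pred=T actual=T -> ctr[2]=3
Ev 10: PC=2 idx=2 pred=T actual=T -> ctr[2]=3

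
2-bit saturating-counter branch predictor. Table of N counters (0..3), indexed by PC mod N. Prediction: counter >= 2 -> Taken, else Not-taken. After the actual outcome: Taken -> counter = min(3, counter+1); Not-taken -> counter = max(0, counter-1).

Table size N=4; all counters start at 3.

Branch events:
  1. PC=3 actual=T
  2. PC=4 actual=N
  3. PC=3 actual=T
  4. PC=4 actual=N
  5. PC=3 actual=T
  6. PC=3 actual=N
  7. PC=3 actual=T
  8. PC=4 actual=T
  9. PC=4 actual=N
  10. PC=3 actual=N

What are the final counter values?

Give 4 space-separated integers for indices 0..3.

Ev 1: PC=3 idx=3 pred=T actual=T -> ctr[3]=3
Ev 2: PC=4 idx=0 pred=T actual=N -> ctr[0]=2
Ev 3: PC=3 idx=3 pred=T actual=T -> ctr[3]=3
Ev 4: PC=4 idx=0 pred=T actual=N -> ctr[0]=1
Ev 5: PC=3 idx=3 pred=T actual=T -> ctr[3]=3
Ev 6: PC=3 idx=3 pred=T actual=N -> ctr[3]=2
Ev 7: PC=3 idx=3 pred=T actual=T -> ctr[3]=3
Ev 8: PC=4 idx=0 pred=N actual=T -> ctr[0]=2
Ev 9: PC=4 idx=0 pred=T actual=N -> ctr[0]=1
Ev 10: PC=3 idx=3 pred=T actual=N -> ctr[3]=2

Answer: 1 3 3 2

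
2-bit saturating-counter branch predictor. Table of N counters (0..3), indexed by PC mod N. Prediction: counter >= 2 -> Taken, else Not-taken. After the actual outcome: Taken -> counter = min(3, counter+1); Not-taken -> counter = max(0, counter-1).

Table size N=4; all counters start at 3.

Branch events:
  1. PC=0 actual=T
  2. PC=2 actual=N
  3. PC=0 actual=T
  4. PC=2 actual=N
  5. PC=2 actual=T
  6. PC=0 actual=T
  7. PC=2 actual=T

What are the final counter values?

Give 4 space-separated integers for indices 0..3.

Ev 1: PC=0 idx=0 pred=T actual=T -> ctr[0]=3
Ev 2: PC=2 idx=2 pred=T actual=N -> ctr[2]=2
Ev 3: PC=0 idx=0 pred=T actual=T -> ctr[0]=3
Ev 4: PC=2 idx=2 pred=T actual=N -> ctr[2]=1
Ev 5: PC=2 idx=2 pred=N actual=T -> ctr[2]=2
Ev 6: PC=0 idx=0 pred=T actual=T -> ctr[0]=3
Ev 7: PC=2 idx=2 pred=T actual=T -> ctr[2]=3

Answer: 3 3 3 3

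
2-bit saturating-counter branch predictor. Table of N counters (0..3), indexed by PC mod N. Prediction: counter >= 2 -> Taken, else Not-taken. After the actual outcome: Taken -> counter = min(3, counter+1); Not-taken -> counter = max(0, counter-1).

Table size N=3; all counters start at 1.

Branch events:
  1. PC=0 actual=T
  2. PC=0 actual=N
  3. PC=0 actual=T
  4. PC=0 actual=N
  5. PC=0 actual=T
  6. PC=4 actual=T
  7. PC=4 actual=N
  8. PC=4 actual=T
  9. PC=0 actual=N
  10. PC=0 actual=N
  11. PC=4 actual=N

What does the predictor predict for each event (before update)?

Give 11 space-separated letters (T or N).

Answer: N T N T N N T N T N T

Derivation:
Ev 1: PC=0 idx=0 pred=N actual=T -> ctr[0]=2
Ev 2: PC=0 idx=0 pred=T actual=N -> ctr[0]=1
Ev 3: PC=0 idx=0 pred=N actual=T -> ctr[0]=2
Ev 4: PC=0 idx=0 pred=T actual=N -> ctr[0]=1
Ev 5: PC=0 idx=0 pred=N actual=T -> ctr[0]=2
Ev 6: PC=4 idx=1 pred=N actual=T -> ctr[1]=2
Ev 7: PC=4 idx=1 pred=T actual=N -> ctr[1]=1
Ev 8: PC=4 idx=1 pred=N actual=T -> ctr[1]=2
Ev 9: PC=0 idx=0 pred=T actual=N -> ctr[0]=1
Ev 10: PC=0 idx=0 pred=N actual=N -> ctr[0]=0
Ev 11: PC=4 idx=1 pred=T actual=N -> ctr[1]=1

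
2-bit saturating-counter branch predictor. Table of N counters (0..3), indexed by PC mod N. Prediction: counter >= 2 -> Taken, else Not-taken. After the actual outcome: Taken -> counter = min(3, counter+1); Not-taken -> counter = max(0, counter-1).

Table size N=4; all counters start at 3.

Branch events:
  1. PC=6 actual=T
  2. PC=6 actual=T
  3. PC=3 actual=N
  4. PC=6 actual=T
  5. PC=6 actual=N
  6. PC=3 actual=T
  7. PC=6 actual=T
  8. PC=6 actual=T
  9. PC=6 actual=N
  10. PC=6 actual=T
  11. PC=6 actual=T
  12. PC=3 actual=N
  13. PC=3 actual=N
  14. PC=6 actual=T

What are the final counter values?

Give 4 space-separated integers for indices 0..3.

Ev 1: PC=6 idx=2 pred=T actual=T -> ctr[2]=3
Ev 2: PC=6 idx=2 pred=T actual=T -> ctr[2]=3
Ev 3: PC=3 idx=3 pred=T actual=N -> ctr[3]=2
Ev 4: PC=6 idx=2 pred=T actual=T -> ctr[2]=3
Ev 5: PC=6 idx=2 pred=T actual=N -> ctr[2]=2
Ev 6: PC=3 idx=3 pred=T actual=T -> ctr[3]=3
Ev 7: PC=6 idx=2 pred=T actual=T -> ctr[2]=3
Ev 8: PC=6 idx=2 pred=T actual=T -> ctr[2]=3
Ev 9: PC=6 idx=2 pred=T actual=N -> ctr[2]=2
Ev 10: PC=6 idx=2 pred=T actual=T -> ctr[2]=3
Ev 11: PC=6 idx=2 pred=T actual=T -> ctr[2]=3
Ev 12: PC=3 idx=3 pred=T actual=N -> ctr[3]=2
Ev 13: PC=3 idx=3 pred=T actual=N -> ctr[3]=1
Ev 14: PC=6 idx=2 pred=T actual=T -> ctr[2]=3

Answer: 3 3 3 1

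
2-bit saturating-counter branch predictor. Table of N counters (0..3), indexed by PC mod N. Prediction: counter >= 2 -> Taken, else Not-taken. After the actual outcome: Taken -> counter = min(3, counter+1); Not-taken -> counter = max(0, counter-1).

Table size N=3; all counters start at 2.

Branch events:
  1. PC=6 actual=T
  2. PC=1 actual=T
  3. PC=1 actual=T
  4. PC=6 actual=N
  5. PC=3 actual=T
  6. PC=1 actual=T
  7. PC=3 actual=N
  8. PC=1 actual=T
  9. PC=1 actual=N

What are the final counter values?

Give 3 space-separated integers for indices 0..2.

Answer: 2 2 2

Derivation:
Ev 1: PC=6 idx=0 pred=T actual=T -> ctr[0]=3
Ev 2: PC=1 idx=1 pred=T actual=T -> ctr[1]=3
Ev 3: PC=1 idx=1 pred=T actual=T -> ctr[1]=3
Ev 4: PC=6 idx=0 pred=T actual=N -> ctr[0]=2
Ev 5: PC=3 idx=0 pred=T actual=T -> ctr[0]=3
Ev 6: PC=1 idx=1 pred=T actual=T -> ctr[1]=3
Ev 7: PC=3 idx=0 pred=T actual=N -> ctr[0]=2
Ev 8: PC=1 idx=1 pred=T actual=T -> ctr[1]=3
Ev 9: PC=1 idx=1 pred=T actual=N -> ctr[1]=2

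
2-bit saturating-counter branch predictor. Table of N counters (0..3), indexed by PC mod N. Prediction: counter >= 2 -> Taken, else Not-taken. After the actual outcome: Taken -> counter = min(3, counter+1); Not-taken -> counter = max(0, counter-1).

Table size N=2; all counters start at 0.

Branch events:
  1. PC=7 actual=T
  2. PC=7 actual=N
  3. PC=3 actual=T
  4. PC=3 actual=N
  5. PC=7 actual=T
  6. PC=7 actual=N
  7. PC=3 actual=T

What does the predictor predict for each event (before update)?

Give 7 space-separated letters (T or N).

Ev 1: PC=7 idx=1 pred=N actual=T -> ctr[1]=1
Ev 2: PC=7 idx=1 pred=N actual=N -> ctr[1]=0
Ev 3: PC=3 idx=1 pred=N actual=T -> ctr[1]=1
Ev 4: PC=3 idx=1 pred=N actual=N -> ctr[1]=0
Ev 5: PC=7 idx=1 pred=N actual=T -> ctr[1]=1
Ev 6: PC=7 idx=1 pred=N actual=N -> ctr[1]=0
Ev 7: PC=3 idx=1 pred=N actual=T -> ctr[1]=1

Answer: N N N N N N N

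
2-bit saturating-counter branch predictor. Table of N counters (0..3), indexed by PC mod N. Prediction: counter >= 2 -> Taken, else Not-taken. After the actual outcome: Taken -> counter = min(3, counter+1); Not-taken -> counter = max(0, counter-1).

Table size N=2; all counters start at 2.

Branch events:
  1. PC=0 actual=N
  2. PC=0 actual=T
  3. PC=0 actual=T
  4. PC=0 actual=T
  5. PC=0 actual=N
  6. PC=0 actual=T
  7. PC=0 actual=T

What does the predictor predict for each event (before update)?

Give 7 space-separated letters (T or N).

Ev 1: PC=0 idx=0 pred=T actual=N -> ctr[0]=1
Ev 2: PC=0 idx=0 pred=N actual=T -> ctr[0]=2
Ev 3: PC=0 idx=0 pred=T actual=T -> ctr[0]=3
Ev 4: PC=0 idx=0 pred=T actual=T -> ctr[0]=3
Ev 5: PC=0 idx=0 pred=T actual=N -> ctr[0]=2
Ev 6: PC=0 idx=0 pred=T actual=T -> ctr[0]=3
Ev 7: PC=0 idx=0 pred=T actual=T -> ctr[0]=3

Answer: T N T T T T T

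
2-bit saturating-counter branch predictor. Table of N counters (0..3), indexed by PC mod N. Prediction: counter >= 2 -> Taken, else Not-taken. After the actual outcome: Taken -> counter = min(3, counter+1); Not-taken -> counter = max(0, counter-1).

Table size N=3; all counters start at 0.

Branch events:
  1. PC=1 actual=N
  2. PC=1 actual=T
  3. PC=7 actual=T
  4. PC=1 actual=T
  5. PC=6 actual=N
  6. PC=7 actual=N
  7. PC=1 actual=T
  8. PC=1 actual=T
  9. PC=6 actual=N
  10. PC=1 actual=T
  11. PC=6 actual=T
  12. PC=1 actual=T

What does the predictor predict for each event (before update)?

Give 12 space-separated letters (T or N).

Ev 1: PC=1 idx=1 pred=N actual=N -> ctr[1]=0
Ev 2: PC=1 idx=1 pred=N actual=T -> ctr[1]=1
Ev 3: PC=7 idx=1 pred=N actual=T -> ctr[1]=2
Ev 4: PC=1 idx=1 pred=T actual=T -> ctr[1]=3
Ev 5: PC=6 idx=0 pred=N actual=N -> ctr[0]=0
Ev 6: PC=7 idx=1 pred=T actual=N -> ctr[1]=2
Ev 7: PC=1 idx=1 pred=T actual=T -> ctr[1]=3
Ev 8: PC=1 idx=1 pred=T actual=T -> ctr[1]=3
Ev 9: PC=6 idx=0 pred=N actual=N -> ctr[0]=0
Ev 10: PC=1 idx=1 pred=T actual=T -> ctr[1]=3
Ev 11: PC=6 idx=0 pred=N actual=T -> ctr[0]=1
Ev 12: PC=1 idx=1 pred=T actual=T -> ctr[1]=3

Answer: N N N T N T T T N T N T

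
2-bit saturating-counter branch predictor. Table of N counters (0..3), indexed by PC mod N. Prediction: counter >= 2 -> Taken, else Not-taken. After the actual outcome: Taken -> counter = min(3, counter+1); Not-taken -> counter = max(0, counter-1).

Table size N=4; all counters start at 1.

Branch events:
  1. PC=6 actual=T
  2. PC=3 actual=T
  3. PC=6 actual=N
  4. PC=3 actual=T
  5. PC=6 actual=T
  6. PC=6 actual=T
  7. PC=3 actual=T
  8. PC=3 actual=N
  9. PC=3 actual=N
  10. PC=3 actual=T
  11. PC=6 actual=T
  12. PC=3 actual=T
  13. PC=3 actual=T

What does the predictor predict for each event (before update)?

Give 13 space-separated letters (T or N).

Answer: N N T T N T T T T N T T T

Derivation:
Ev 1: PC=6 idx=2 pred=N actual=T -> ctr[2]=2
Ev 2: PC=3 idx=3 pred=N actual=T -> ctr[3]=2
Ev 3: PC=6 idx=2 pred=T actual=N -> ctr[2]=1
Ev 4: PC=3 idx=3 pred=T actual=T -> ctr[3]=3
Ev 5: PC=6 idx=2 pred=N actual=T -> ctr[2]=2
Ev 6: PC=6 idx=2 pred=T actual=T -> ctr[2]=3
Ev 7: PC=3 idx=3 pred=T actual=T -> ctr[3]=3
Ev 8: PC=3 idx=3 pred=T actual=N -> ctr[3]=2
Ev 9: PC=3 idx=3 pred=T actual=N -> ctr[3]=1
Ev 10: PC=3 idx=3 pred=N actual=T -> ctr[3]=2
Ev 11: PC=6 idx=2 pred=T actual=T -> ctr[2]=3
Ev 12: PC=3 idx=3 pred=T actual=T -> ctr[3]=3
Ev 13: PC=3 idx=3 pred=T actual=T -> ctr[3]=3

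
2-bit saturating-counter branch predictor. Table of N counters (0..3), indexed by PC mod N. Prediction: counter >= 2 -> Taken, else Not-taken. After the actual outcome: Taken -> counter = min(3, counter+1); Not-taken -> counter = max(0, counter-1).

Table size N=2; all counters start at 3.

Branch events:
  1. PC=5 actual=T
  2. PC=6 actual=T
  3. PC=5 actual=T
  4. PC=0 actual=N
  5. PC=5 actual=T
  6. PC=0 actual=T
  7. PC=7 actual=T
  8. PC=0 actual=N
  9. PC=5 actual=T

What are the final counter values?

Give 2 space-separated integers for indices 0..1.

Ev 1: PC=5 idx=1 pred=T actual=T -> ctr[1]=3
Ev 2: PC=6 idx=0 pred=T actual=T -> ctr[0]=3
Ev 3: PC=5 idx=1 pred=T actual=T -> ctr[1]=3
Ev 4: PC=0 idx=0 pred=T actual=N -> ctr[0]=2
Ev 5: PC=5 idx=1 pred=T actual=T -> ctr[1]=3
Ev 6: PC=0 idx=0 pred=T actual=T -> ctr[0]=3
Ev 7: PC=7 idx=1 pred=T actual=T -> ctr[1]=3
Ev 8: PC=0 idx=0 pred=T actual=N -> ctr[0]=2
Ev 9: PC=5 idx=1 pred=T actual=T -> ctr[1]=3

Answer: 2 3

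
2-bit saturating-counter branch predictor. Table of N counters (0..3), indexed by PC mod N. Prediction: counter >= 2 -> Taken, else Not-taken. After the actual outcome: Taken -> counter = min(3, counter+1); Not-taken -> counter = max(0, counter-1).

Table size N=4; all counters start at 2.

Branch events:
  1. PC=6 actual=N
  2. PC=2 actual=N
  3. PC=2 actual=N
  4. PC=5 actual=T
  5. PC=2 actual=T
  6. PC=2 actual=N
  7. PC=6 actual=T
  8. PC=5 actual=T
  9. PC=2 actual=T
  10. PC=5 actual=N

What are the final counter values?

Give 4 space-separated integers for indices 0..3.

Ev 1: PC=6 idx=2 pred=T actual=N -> ctr[2]=1
Ev 2: PC=2 idx=2 pred=N actual=N -> ctr[2]=0
Ev 3: PC=2 idx=2 pred=N actual=N -> ctr[2]=0
Ev 4: PC=5 idx=1 pred=T actual=T -> ctr[1]=3
Ev 5: PC=2 idx=2 pred=N actual=T -> ctr[2]=1
Ev 6: PC=2 idx=2 pred=N actual=N -> ctr[2]=0
Ev 7: PC=6 idx=2 pred=N actual=T -> ctr[2]=1
Ev 8: PC=5 idx=1 pred=T actual=T -> ctr[1]=3
Ev 9: PC=2 idx=2 pred=N actual=T -> ctr[2]=2
Ev 10: PC=5 idx=1 pred=T actual=N -> ctr[1]=2

Answer: 2 2 2 2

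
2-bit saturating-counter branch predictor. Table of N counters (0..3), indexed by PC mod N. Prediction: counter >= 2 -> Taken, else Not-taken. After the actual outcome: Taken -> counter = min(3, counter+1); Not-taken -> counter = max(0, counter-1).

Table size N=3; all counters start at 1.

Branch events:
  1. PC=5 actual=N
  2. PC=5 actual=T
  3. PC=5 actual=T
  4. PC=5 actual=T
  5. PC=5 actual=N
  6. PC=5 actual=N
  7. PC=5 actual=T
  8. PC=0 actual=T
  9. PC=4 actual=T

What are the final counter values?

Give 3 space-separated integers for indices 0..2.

Ev 1: PC=5 idx=2 pred=N actual=N -> ctr[2]=0
Ev 2: PC=5 idx=2 pred=N actual=T -> ctr[2]=1
Ev 3: PC=5 idx=2 pred=N actual=T -> ctr[2]=2
Ev 4: PC=5 idx=2 pred=T actual=T -> ctr[2]=3
Ev 5: PC=5 idx=2 pred=T actual=N -> ctr[2]=2
Ev 6: PC=5 idx=2 pred=T actual=N -> ctr[2]=1
Ev 7: PC=5 idx=2 pred=N actual=T -> ctr[2]=2
Ev 8: PC=0 idx=0 pred=N actual=T -> ctr[0]=2
Ev 9: PC=4 idx=1 pred=N actual=T -> ctr[1]=2

Answer: 2 2 2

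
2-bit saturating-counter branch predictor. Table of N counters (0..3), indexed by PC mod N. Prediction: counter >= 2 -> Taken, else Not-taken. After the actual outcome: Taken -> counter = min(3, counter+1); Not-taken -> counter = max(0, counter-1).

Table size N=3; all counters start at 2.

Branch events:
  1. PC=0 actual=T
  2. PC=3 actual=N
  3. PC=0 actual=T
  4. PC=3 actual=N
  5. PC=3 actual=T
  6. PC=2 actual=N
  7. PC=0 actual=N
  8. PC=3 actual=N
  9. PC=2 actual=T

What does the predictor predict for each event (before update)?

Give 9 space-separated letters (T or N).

Answer: T T T T T T T T N

Derivation:
Ev 1: PC=0 idx=0 pred=T actual=T -> ctr[0]=3
Ev 2: PC=3 idx=0 pred=T actual=N -> ctr[0]=2
Ev 3: PC=0 idx=0 pred=T actual=T -> ctr[0]=3
Ev 4: PC=3 idx=0 pred=T actual=N -> ctr[0]=2
Ev 5: PC=3 idx=0 pred=T actual=T -> ctr[0]=3
Ev 6: PC=2 idx=2 pred=T actual=N -> ctr[2]=1
Ev 7: PC=0 idx=0 pred=T actual=N -> ctr[0]=2
Ev 8: PC=3 idx=0 pred=T actual=N -> ctr[0]=1
Ev 9: PC=2 idx=2 pred=N actual=T -> ctr[2]=2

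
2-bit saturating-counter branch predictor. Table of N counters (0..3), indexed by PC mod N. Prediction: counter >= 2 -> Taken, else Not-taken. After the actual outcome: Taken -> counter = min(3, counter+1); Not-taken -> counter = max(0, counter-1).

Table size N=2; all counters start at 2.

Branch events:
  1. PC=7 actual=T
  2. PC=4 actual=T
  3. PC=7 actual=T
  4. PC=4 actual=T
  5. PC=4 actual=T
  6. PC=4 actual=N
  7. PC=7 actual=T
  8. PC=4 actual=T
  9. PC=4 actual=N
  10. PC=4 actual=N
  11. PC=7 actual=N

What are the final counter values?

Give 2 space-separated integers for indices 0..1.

Ev 1: PC=7 idx=1 pred=T actual=T -> ctr[1]=3
Ev 2: PC=4 idx=0 pred=T actual=T -> ctr[0]=3
Ev 3: PC=7 idx=1 pred=T actual=T -> ctr[1]=3
Ev 4: PC=4 idx=0 pred=T actual=T -> ctr[0]=3
Ev 5: PC=4 idx=0 pred=T actual=T -> ctr[0]=3
Ev 6: PC=4 idx=0 pred=T actual=N -> ctr[0]=2
Ev 7: PC=7 idx=1 pred=T actual=T -> ctr[1]=3
Ev 8: PC=4 idx=0 pred=T actual=T -> ctr[0]=3
Ev 9: PC=4 idx=0 pred=T actual=N -> ctr[0]=2
Ev 10: PC=4 idx=0 pred=T actual=N -> ctr[0]=1
Ev 11: PC=7 idx=1 pred=T actual=N -> ctr[1]=2

Answer: 1 2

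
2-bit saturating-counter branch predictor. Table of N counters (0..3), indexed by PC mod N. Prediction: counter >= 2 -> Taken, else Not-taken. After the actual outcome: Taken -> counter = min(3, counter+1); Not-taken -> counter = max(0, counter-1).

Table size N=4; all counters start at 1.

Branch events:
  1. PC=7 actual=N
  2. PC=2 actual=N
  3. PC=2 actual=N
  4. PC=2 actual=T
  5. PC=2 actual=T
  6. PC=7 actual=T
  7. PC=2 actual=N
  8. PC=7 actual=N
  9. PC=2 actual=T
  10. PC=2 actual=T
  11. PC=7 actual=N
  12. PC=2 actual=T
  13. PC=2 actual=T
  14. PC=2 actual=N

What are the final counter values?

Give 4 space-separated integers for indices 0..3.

Answer: 1 1 2 0

Derivation:
Ev 1: PC=7 idx=3 pred=N actual=N -> ctr[3]=0
Ev 2: PC=2 idx=2 pred=N actual=N -> ctr[2]=0
Ev 3: PC=2 idx=2 pred=N actual=N -> ctr[2]=0
Ev 4: PC=2 idx=2 pred=N actual=T -> ctr[2]=1
Ev 5: PC=2 idx=2 pred=N actual=T -> ctr[2]=2
Ev 6: PC=7 idx=3 pred=N actual=T -> ctr[3]=1
Ev 7: PC=2 idx=2 pred=T actual=N -> ctr[2]=1
Ev 8: PC=7 idx=3 pred=N actual=N -> ctr[3]=0
Ev 9: PC=2 idx=2 pred=N actual=T -> ctr[2]=2
Ev 10: PC=2 idx=2 pred=T actual=T -> ctr[2]=3
Ev 11: PC=7 idx=3 pred=N actual=N -> ctr[3]=0
Ev 12: PC=2 idx=2 pred=T actual=T -> ctr[2]=3
Ev 13: PC=2 idx=2 pred=T actual=T -> ctr[2]=3
Ev 14: PC=2 idx=2 pred=T actual=N -> ctr[2]=2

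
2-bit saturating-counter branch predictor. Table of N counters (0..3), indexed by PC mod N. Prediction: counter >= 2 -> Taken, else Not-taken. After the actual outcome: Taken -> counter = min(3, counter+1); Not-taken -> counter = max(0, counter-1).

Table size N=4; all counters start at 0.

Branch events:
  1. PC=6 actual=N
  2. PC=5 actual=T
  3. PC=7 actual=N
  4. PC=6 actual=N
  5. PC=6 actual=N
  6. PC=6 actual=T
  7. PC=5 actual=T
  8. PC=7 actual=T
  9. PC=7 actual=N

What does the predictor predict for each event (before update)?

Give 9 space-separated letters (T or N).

Ev 1: PC=6 idx=2 pred=N actual=N -> ctr[2]=0
Ev 2: PC=5 idx=1 pred=N actual=T -> ctr[1]=1
Ev 3: PC=7 idx=3 pred=N actual=N -> ctr[3]=0
Ev 4: PC=6 idx=2 pred=N actual=N -> ctr[2]=0
Ev 5: PC=6 idx=2 pred=N actual=N -> ctr[2]=0
Ev 6: PC=6 idx=2 pred=N actual=T -> ctr[2]=1
Ev 7: PC=5 idx=1 pred=N actual=T -> ctr[1]=2
Ev 8: PC=7 idx=3 pred=N actual=T -> ctr[3]=1
Ev 9: PC=7 idx=3 pred=N actual=N -> ctr[3]=0

Answer: N N N N N N N N N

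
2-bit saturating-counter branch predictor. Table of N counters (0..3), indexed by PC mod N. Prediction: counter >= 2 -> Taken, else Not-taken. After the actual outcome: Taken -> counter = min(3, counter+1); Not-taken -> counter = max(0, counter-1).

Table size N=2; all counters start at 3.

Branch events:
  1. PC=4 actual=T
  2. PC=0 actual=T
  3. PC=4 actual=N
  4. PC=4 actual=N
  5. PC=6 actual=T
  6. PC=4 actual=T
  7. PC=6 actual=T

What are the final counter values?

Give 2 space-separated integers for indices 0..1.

Ev 1: PC=4 idx=0 pred=T actual=T -> ctr[0]=3
Ev 2: PC=0 idx=0 pred=T actual=T -> ctr[0]=3
Ev 3: PC=4 idx=0 pred=T actual=N -> ctr[0]=2
Ev 4: PC=4 idx=0 pred=T actual=N -> ctr[0]=1
Ev 5: PC=6 idx=0 pred=N actual=T -> ctr[0]=2
Ev 6: PC=4 idx=0 pred=T actual=T -> ctr[0]=3
Ev 7: PC=6 idx=0 pred=T actual=T -> ctr[0]=3

Answer: 3 3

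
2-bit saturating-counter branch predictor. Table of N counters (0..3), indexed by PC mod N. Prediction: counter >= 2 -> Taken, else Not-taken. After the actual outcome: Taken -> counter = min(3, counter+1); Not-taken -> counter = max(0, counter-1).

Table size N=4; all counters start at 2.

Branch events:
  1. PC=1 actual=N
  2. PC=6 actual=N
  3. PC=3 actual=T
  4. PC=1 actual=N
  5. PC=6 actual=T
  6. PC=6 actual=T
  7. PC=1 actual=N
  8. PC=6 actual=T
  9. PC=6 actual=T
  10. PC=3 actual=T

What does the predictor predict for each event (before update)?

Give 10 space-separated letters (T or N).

Ev 1: PC=1 idx=1 pred=T actual=N -> ctr[1]=1
Ev 2: PC=6 idx=2 pred=T actual=N -> ctr[2]=1
Ev 3: PC=3 idx=3 pred=T actual=T -> ctr[3]=3
Ev 4: PC=1 idx=1 pred=N actual=N -> ctr[1]=0
Ev 5: PC=6 idx=2 pred=N actual=T -> ctr[2]=2
Ev 6: PC=6 idx=2 pred=T actual=T -> ctr[2]=3
Ev 7: PC=1 idx=1 pred=N actual=N -> ctr[1]=0
Ev 8: PC=6 idx=2 pred=T actual=T -> ctr[2]=3
Ev 9: PC=6 idx=2 pred=T actual=T -> ctr[2]=3
Ev 10: PC=3 idx=3 pred=T actual=T -> ctr[3]=3

Answer: T T T N N T N T T T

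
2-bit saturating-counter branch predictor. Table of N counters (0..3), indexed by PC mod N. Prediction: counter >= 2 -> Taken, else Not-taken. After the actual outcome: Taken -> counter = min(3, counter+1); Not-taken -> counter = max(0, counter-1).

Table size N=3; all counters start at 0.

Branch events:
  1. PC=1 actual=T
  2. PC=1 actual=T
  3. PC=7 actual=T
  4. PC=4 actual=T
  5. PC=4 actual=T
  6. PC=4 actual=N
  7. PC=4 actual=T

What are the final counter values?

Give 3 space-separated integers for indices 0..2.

Answer: 0 3 0

Derivation:
Ev 1: PC=1 idx=1 pred=N actual=T -> ctr[1]=1
Ev 2: PC=1 idx=1 pred=N actual=T -> ctr[1]=2
Ev 3: PC=7 idx=1 pred=T actual=T -> ctr[1]=3
Ev 4: PC=4 idx=1 pred=T actual=T -> ctr[1]=3
Ev 5: PC=4 idx=1 pred=T actual=T -> ctr[1]=3
Ev 6: PC=4 idx=1 pred=T actual=N -> ctr[1]=2
Ev 7: PC=4 idx=1 pred=T actual=T -> ctr[1]=3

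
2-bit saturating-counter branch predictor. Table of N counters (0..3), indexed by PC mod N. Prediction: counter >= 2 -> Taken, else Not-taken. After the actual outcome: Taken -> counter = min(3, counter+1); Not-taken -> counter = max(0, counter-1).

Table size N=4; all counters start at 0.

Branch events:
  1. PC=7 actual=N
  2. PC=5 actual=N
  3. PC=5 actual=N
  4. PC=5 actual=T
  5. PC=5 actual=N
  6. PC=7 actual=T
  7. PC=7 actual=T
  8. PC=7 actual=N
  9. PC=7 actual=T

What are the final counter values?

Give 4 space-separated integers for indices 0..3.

Ev 1: PC=7 idx=3 pred=N actual=N -> ctr[3]=0
Ev 2: PC=5 idx=1 pred=N actual=N -> ctr[1]=0
Ev 3: PC=5 idx=1 pred=N actual=N -> ctr[1]=0
Ev 4: PC=5 idx=1 pred=N actual=T -> ctr[1]=1
Ev 5: PC=5 idx=1 pred=N actual=N -> ctr[1]=0
Ev 6: PC=7 idx=3 pred=N actual=T -> ctr[3]=1
Ev 7: PC=7 idx=3 pred=N actual=T -> ctr[3]=2
Ev 8: PC=7 idx=3 pred=T actual=N -> ctr[3]=1
Ev 9: PC=7 idx=3 pred=N actual=T -> ctr[3]=2

Answer: 0 0 0 2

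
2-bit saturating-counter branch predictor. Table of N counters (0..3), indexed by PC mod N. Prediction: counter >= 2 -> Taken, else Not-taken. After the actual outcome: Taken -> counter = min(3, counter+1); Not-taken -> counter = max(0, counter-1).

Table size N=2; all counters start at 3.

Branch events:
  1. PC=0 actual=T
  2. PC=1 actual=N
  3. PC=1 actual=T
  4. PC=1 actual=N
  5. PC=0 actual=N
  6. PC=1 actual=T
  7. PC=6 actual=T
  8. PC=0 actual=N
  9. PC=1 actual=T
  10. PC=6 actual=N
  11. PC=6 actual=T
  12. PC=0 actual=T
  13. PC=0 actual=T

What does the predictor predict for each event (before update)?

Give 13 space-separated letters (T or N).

Ev 1: PC=0 idx=0 pred=T actual=T -> ctr[0]=3
Ev 2: PC=1 idx=1 pred=T actual=N -> ctr[1]=2
Ev 3: PC=1 idx=1 pred=T actual=T -> ctr[1]=3
Ev 4: PC=1 idx=1 pred=T actual=N -> ctr[1]=2
Ev 5: PC=0 idx=0 pred=T actual=N -> ctr[0]=2
Ev 6: PC=1 idx=1 pred=T actual=T -> ctr[1]=3
Ev 7: PC=6 idx=0 pred=T actual=T -> ctr[0]=3
Ev 8: PC=0 idx=0 pred=T actual=N -> ctr[0]=2
Ev 9: PC=1 idx=1 pred=T actual=T -> ctr[1]=3
Ev 10: PC=6 idx=0 pred=T actual=N -> ctr[0]=1
Ev 11: PC=6 idx=0 pred=N actual=T -> ctr[0]=2
Ev 12: PC=0 idx=0 pred=T actual=T -> ctr[0]=3
Ev 13: PC=0 idx=0 pred=T actual=T -> ctr[0]=3

Answer: T T T T T T T T T T N T T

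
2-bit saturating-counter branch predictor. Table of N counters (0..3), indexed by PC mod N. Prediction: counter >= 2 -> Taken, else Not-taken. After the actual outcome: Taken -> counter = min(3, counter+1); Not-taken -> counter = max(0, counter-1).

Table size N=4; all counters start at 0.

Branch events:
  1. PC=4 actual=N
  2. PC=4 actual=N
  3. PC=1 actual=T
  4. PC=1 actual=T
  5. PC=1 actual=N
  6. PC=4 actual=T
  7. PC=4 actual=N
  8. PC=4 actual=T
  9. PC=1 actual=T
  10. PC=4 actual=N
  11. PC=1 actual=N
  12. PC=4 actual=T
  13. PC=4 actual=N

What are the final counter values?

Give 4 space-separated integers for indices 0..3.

Answer: 0 1 0 0

Derivation:
Ev 1: PC=4 idx=0 pred=N actual=N -> ctr[0]=0
Ev 2: PC=4 idx=0 pred=N actual=N -> ctr[0]=0
Ev 3: PC=1 idx=1 pred=N actual=T -> ctr[1]=1
Ev 4: PC=1 idx=1 pred=N actual=T -> ctr[1]=2
Ev 5: PC=1 idx=1 pred=T actual=N -> ctr[1]=1
Ev 6: PC=4 idx=0 pred=N actual=T -> ctr[0]=1
Ev 7: PC=4 idx=0 pred=N actual=N -> ctr[0]=0
Ev 8: PC=4 idx=0 pred=N actual=T -> ctr[0]=1
Ev 9: PC=1 idx=1 pred=N actual=T -> ctr[1]=2
Ev 10: PC=4 idx=0 pred=N actual=N -> ctr[0]=0
Ev 11: PC=1 idx=1 pred=T actual=N -> ctr[1]=1
Ev 12: PC=4 idx=0 pred=N actual=T -> ctr[0]=1
Ev 13: PC=4 idx=0 pred=N actual=N -> ctr[0]=0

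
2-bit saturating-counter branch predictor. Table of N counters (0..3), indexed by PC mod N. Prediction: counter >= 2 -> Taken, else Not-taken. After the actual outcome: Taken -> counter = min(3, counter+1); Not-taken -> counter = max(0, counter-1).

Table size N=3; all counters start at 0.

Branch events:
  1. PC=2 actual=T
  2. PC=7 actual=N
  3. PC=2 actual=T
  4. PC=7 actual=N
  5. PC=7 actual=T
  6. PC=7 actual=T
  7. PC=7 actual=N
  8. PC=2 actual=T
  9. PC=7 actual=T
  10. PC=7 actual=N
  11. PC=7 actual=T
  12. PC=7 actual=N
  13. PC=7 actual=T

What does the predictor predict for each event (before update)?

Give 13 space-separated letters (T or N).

Answer: N N N N N N T T N T N T N

Derivation:
Ev 1: PC=2 idx=2 pred=N actual=T -> ctr[2]=1
Ev 2: PC=7 idx=1 pred=N actual=N -> ctr[1]=0
Ev 3: PC=2 idx=2 pred=N actual=T -> ctr[2]=2
Ev 4: PC=7 idx=1 pred=N actual=N -> ctr[1]=0
Ev 5: PC=7 idx=1 pred=N actual=T -> ctr[1]=1
Ev 6: PC=7 idx=1 pred=N actual=T -> ctr[1]=2
Ev 7: PC=7 idx=1 pred=T actual=N -> ctr[1]=1
Ev 8: PC=2 idx=2 pred=T actual=T -> ctr[2]=3
Ev 9: PC=7 idx=1 pred=N actual=T -> ctr[1]=2
Ev 10: PC=7 idx=1 pred=T actual=N -> ctr[1]=1
Ev 11: PC=7 idx=1 pred=N actual=T -> ctr[1]=2
Ev 12: PC=7 idx=1 pred=T actual=N -> ctr[1]=1
Ev 13: PC=7 idx=1 pred=N actual=T -> ctr[1]=2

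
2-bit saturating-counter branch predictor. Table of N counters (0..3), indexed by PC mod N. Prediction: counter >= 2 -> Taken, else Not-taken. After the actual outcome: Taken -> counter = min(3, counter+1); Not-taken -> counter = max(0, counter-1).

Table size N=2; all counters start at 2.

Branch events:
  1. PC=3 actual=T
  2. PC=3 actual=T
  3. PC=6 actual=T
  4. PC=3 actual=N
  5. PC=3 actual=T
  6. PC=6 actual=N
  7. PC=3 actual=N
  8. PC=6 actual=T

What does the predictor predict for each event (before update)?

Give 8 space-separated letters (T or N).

Ev 1: PC=3 idx=1 pred=T actual=T -> ctr[1]=3
Ev 2: PC=3 idx=1 pred=T actual=T -> ctr[1]=3
Ev 3: PC=6 idx=0 pred=T actual=T -> ctr[0]=3
Ev 4: PC=3 idx=1 pred=T actual=N -> ctr[1]=2
Ev 5: PC=3 idx=1 pred=T actual=T -> ctr[1]=3
Ev 6: PC=6 idx=0 pred=T actual=N -> ctr[0]=2
Ev 7: PC=3 idx=1 pred=T actual=N -> ctr[1]=2
Ev 8: PC=6 idx=0 pred=T actual=T -> ctr[0]=3

Answer: T T T T T T T T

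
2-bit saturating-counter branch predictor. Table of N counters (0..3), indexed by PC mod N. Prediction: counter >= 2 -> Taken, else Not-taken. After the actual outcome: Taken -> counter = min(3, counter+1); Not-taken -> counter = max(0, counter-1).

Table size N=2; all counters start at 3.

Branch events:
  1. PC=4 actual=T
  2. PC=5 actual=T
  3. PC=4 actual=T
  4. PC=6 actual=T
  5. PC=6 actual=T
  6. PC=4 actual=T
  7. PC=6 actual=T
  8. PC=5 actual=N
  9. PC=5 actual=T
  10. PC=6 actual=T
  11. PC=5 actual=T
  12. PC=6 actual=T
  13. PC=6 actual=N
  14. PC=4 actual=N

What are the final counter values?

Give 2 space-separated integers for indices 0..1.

Answer: 1 3

Derivation:
Ev 1: PC=4 idx=0 pred=T actual=T -> ctr[0]=3
Ev 2: PC=5 idx=1 pred=T actual=T -> ctr[1]=3
Ev 3: PC=4 idx=0 pred=T actual=T -> ctr[0]=3
Ev 4: PC=6 idx=0 pred=T actual=T -> ctr[0]=3
Ev 5: PC=6 idx=0 pred=T actual=T -> ctr[0]=3
Ev 6: PC=4 idx=0 pred=T actual=T -> ctr[0]=3
Ev 7: PC=6 idx=0 pred=T actual=T -> ctr[0]=3
Ev 8: PC=5 idx=1 pred=T actual=N -> ctr[1]=2
Ev 9: PC=5 idx=1 pred=T actual=T -> ctr[1]=3
Ev 10: PC=6 idx=0 pred=T actual=T -> ctr[0]=3
Ev 11: PC=5 idx=1 pred=T actual=T -> ctr[1]=3
Ev 12: PC=6 idx=0 pred=T actual=T -> ctr[0]=3
Ev 13: PC=6 idx=0 pred=T actual=N -> ctr[0]=2
Ev 14: PC=4 idx=0 pred=T actual=N -> ctr[0]=1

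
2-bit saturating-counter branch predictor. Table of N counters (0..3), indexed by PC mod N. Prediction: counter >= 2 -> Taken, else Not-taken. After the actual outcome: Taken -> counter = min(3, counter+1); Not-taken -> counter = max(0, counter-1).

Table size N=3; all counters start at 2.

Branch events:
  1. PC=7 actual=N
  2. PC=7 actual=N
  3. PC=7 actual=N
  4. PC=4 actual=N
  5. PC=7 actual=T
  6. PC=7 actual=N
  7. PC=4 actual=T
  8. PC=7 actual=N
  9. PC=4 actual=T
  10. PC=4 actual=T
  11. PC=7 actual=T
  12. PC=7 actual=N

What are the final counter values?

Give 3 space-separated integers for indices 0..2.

Answer: 2 2 2

Derivation:
Ev 1: PC=7 idx=1 pred=T actual=N -> ctr[1]=1
Ev 2: PC=7 idx=1 pred=N actual=N -> ctr[1]=0
Ev 3: PC=7 idx=1 pred=N actual=N -> ctr[1]=0
Ev 4: PC=4 idx=1 pred=N actual=N -> ctr[1]=0
Ev 5: PC=7 idx=1 pred=N actual=T -> ctr[1]=1
Ev 6: PC=7 idx=1 pred=N actual=N -> ctr[1]=0
Ev 7: PC=4 idx=1 pred=N actual=T -> ctr[1]=1
Ev 8: PC=7 idx=1 pred=N actual=N -> ctr[1]=0
Ev 9: PC=4 idx=1 pred=N actual=T -> ctr[1]=1
Ev 10: PC=4 idx=1 pred=N actual=T -> ctr[1]=2
Ev 11: PC=7 idx=1 pred=T actual=T -> ctr[1]=3
Ev 12: PC=7 idx=1 pred=T actual=N -> ctr[1]=2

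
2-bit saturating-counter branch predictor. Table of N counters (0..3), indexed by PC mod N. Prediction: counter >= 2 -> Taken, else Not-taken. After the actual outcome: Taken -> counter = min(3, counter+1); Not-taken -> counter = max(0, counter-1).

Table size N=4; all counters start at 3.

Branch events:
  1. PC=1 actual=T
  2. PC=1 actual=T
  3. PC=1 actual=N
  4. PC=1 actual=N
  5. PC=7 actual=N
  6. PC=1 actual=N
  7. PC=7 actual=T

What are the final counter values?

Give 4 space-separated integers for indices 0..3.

Answer: 3 0 3 3

Derivation:
Ev 1: PC=1 idx=1 pred=T actual=T -> ctr[1]=3
Ev 2: PC=1 idx=1 pred=T actual=T -> ctr[1]=3
Ev 3: PC=1 idx=1 pred=T actual=N -> ctr[1]=2
Ev 4: PC=1 idx=1 pred=T actual=N -> ctr[1]=1
Ev 5: PC=7 idx=3 pred=T actual=N -> ctr[3]=2
Ev 6: PC=1 idx=1 pred=N actual=N -> ctr[1]=0
Ev 7: PC=7 idx=3 pred=T actual=T -> ctr[3]=3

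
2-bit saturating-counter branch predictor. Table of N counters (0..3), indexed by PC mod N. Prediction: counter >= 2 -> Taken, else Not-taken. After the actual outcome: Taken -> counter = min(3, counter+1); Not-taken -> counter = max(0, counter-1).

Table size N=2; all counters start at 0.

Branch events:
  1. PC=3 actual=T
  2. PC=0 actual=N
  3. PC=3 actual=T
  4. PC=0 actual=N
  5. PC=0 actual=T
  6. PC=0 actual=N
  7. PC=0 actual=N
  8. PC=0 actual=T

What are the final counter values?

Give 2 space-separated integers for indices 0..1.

Ev 1: PC=3 idx=1 pred=N actual=T -> ctr[1]=1
Ev 2: PC=0 idx=0 pred=N actual=N -> ctr[0]=0
Ev 3: PC=3 idx=1 pred=N actual=T -> ctr[1]=2
Ev 4: PC=0 idx=0 pred=N actual=N -> ctr[0]=0
Ev 5: PC=0 idx=0 pred=N actual=T -> ctr[0]=1
Ev 6: PC=0 idx=0 pred=N actual=N -> ctr[0]=0
Ev 7: PC=0 idx=0 pred=N actual=N -> ctr[0]=0
Ev 8: PC=0 idx=0 pred=N actual=T -> ctr[0]=1

Answer: 1 2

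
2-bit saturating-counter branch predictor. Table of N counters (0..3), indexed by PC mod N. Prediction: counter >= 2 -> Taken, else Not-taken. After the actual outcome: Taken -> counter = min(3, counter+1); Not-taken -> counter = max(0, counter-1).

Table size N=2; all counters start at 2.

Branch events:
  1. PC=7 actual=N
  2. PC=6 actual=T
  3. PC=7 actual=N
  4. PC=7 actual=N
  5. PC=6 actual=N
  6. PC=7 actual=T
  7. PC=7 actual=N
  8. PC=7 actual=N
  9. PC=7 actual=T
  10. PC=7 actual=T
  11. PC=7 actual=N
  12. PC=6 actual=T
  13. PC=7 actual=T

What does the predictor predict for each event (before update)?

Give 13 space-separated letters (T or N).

Answer: T T N N T N N N N N T T N

Derivation:
Ev 1: PC=7 idx=1 pred=T actual=N -> ctr[1]=1
Ev 2: PC=6 idx=0 pred=T actual=T -> ctr[0]=3
Ev 3: PC=7 idx=1 pred=N actual=N -> ctr[1]=0
Ev 4: PC=7 idx=1 pred=N actual=N -> ctr[1]=0
Ev 5: PC=6 idx=0 pred=T actual=N -> ctr[0]=2
Ev 6: PC=7 idx=1 pred=N actual=T -> ctr[1]=1
Ev 7: PC=7 idx=1 pred=N actual=N -> ctr[1]=0
Ev 8: PC=7 idx=1 pred=N actual=N -> ctr[1]=0
Ev 9: PC=7 idx=1 pred=N actual=T -> ctr[1]=1
Ev 10: PC=7 idx=1 pred=N actual=T -> ctr[1]=2
Ev 11: PC=7 idx=1 pred=T actual=N -> ctr[1]=1
Ev 12: PC=6 idx=0 pred=T actual=T -> ctr[0]=3
Ev 13: PC=7 idx=1 pred=N actual=T -> ctr[1]=2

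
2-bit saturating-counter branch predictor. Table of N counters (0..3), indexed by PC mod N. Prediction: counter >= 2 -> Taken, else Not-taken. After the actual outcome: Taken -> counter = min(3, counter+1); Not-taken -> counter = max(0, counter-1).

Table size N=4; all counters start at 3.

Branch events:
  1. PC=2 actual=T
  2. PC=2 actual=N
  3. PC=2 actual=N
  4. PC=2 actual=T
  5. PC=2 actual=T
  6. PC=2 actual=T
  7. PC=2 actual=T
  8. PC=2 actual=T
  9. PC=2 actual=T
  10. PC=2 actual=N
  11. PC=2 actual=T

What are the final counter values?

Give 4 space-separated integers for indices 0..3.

Answer: 3 3 3 3

Derivation:
Ev 1: PC=2 idx=2 pred=T actual=T -> ctr[2]=3
Ev 2: PC=2 idx=2 pred=T actual=N -> ctr[2]=2
Ev 3: PC=2 idx=2 pred=T actual=N -> ctr[2]=1
Ev 4: PC=2 idx=2 pred=N actual=T -> ctr[2]=2
Ev 5: PC=2 idx=2 pred=T actual=T -> ctr[2]=3
Ev 6: PC=2 idx=2 pred=T actual=T -> ctr[2]=3
Ev 7: PC=2 idx=2 pred=T actual=T -> ctr[2]=3
Ev 8: PC=2 idx=2 pred=T actual=T -> ctr[2]=3
Ev 9: PC=2 idx=2 pred=T actual=T -> ctr[2]=3
Ev 10: PC=2 idx=2 pred=T actual=N -> ctr[2]=2
Ev 11: PC=2 idx=2 pred=T actual=T -> ctr[2]=3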